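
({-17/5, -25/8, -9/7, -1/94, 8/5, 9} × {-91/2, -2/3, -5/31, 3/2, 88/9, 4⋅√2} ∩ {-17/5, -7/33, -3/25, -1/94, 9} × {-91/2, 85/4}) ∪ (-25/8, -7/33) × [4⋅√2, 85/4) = ({-17/5, -1/94, 9} × {-91/2}) ∪ ((-25/8, -7/33) × [4⋅√2, 85/4))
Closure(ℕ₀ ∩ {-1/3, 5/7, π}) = ∅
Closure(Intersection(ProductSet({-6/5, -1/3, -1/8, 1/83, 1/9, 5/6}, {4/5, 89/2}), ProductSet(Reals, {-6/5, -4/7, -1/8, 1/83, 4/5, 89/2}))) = ProductSet({-6/5, -1/3, -1/8, 1/83, 1/9, 5/6}, {4/5, 89/2})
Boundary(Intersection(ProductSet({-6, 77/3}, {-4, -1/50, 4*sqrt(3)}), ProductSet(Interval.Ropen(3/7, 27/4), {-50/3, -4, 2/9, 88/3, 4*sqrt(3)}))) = EmptySet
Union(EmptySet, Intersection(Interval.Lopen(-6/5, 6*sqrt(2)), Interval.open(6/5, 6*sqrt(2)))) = Interval.open(6/5, 6*sqrt(2))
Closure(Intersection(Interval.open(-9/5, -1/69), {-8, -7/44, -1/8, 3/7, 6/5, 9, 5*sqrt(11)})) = {-7/44, -1/8}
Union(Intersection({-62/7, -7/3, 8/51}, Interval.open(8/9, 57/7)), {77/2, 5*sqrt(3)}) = {77/2, 5*sqrt(3)}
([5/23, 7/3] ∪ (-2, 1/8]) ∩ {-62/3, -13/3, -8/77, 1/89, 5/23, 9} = {-8/77, 1/89, 5/23}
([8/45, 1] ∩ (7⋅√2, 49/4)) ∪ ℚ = ℚ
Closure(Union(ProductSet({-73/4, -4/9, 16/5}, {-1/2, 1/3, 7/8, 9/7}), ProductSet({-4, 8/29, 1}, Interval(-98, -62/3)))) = Union(ProductSet({-73/4, -4/9, 16/5}, {-1/2, 1/3, 7/8, 9/7}), ProductSet({-4, 8/29, 1}, Interval(-98, -62/3)))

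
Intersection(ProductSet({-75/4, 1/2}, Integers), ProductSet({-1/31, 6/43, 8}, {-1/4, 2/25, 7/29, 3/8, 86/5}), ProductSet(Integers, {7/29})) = EmptySet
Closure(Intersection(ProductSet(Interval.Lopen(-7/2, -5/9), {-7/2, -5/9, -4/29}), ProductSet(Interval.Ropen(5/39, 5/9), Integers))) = EmptySet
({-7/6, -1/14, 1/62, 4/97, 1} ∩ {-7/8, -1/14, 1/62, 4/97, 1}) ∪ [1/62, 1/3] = {-1/14, 1} ∪ [1/62, 1/3]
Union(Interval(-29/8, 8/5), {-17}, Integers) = Union(Integers, Interval(-29/8, 8/5))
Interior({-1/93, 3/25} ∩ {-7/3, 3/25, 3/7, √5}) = ∅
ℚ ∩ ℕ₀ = ℕ₀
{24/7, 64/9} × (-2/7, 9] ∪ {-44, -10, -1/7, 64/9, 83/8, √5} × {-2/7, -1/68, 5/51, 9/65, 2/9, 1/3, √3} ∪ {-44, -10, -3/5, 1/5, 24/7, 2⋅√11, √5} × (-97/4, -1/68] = ({24/7, 64/9} × (-2/7, 9]) ∪ ({-44, -10, -1/7, 64/9, 83/8, √5} × {-2/7, -1/68, 5/51, 9/65, 2/9, 1/3, √3}) ∪ ({-44, -10, -3/5, 1/5, 24/7, 2⋅√11, √5} × (-97/4, -1/68])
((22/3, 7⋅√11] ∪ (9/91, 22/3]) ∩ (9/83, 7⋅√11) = (9/83, 7⋅√11)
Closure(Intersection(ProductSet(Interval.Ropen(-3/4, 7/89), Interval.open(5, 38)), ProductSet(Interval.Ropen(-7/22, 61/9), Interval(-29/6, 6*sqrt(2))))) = Union(ProductSet({-7/22, 7/89}, Interval(5, 6*sqrt(2))), ProductSet(Interval(-7/22, 7/89), {5, 6*sqrt(2)}), ProductSet(Interval.Ropen(-7/22, 7/89), Interval.Lopen(5, 6*sqrt(2))))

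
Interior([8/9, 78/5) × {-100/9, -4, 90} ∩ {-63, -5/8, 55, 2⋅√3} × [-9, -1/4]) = ∅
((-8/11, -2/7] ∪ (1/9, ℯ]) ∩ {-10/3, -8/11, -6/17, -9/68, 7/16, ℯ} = {-6/17, 7/16, ℯ}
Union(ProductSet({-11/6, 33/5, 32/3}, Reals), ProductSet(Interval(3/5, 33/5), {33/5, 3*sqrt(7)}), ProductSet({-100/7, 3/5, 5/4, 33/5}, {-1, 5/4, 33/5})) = Union(ProductSet({-11/6, 33/5, 32/3}, Reals), ProductSet({-100/7, 3/5, 5/4, 33/5}, {-1, 5/4, 33/5}), ProductSet(Interval(3/5, 33/5), {33/5, 3*sqrt(7)}))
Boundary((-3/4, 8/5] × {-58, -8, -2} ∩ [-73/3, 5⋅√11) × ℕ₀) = ∅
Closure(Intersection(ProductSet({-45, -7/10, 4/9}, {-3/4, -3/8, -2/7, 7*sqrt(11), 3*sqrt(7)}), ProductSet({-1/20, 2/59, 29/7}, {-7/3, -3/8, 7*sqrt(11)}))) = EmptySet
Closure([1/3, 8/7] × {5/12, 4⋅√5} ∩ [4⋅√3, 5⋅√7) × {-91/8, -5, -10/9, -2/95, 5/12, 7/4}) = ∅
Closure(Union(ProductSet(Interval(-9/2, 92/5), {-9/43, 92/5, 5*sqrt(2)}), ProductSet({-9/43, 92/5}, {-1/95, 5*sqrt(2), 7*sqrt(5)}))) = Union(ProductSet({-9/43, 92/5}, {-1/95, 5*sqrt(2), 7*sqrt(5)}), ProductSet(Interval(-9/2, 92/5), {-9/43, 92/5, 5*sqrt(2)}))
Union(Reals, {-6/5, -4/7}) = Reals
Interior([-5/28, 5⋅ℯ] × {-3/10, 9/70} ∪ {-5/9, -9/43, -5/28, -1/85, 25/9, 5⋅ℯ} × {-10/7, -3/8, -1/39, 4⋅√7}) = ∅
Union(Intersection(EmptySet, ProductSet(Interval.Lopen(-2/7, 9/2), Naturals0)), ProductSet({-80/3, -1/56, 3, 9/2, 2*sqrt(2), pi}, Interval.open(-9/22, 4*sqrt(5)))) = ProductSet({-80/3, -1/56, 3, 9/2, 2*sqrt(2), pi}, Interval.open(-9/22, 4*sqrt(5)))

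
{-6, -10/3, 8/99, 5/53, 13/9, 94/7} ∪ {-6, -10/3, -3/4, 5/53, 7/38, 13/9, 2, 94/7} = {-6, -10/3, -3/4, 8/99, 5/53, 7/38, 13/9, 2, 94/7}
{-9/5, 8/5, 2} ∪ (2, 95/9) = {-9/5, 8/5} ∪ [2, 95/9)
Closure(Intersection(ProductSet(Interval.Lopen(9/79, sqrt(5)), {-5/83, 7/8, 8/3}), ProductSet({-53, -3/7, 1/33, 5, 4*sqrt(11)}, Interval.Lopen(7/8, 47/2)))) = EmptySet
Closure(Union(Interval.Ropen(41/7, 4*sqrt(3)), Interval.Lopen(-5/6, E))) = Union(Interval(-5/6, E), Interval(41/7, 4*sqrt(3)))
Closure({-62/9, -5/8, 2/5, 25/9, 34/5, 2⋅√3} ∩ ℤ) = ∅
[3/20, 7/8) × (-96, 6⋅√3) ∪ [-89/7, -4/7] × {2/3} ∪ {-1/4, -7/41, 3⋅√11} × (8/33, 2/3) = ([-89/7, -4/7] × {2/3}) ∪ ({-1/4, -7/41, 3⋅√11} × (8/33, 2/3)) ∪ ([3/20, 7/8) × (-96, 6⋅√3))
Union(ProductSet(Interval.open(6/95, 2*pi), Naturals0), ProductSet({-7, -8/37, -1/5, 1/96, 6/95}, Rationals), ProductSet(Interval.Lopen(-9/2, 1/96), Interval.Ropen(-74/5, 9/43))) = Union(ProductSet({-7, -8/37, -1/5, 1/96, 6/95}, Rationals), ProductSet(Interval.Lopen(-9/2, 1/96), Interval.Ropen(-74/5, 9/43)), ProductSet(Interval.open(6/95, 2*pi), Naturals0))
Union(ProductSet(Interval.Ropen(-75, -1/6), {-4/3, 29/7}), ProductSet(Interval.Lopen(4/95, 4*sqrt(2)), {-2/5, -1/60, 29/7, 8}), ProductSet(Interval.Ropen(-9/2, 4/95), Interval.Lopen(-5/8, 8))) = Union(ProductSet(Interval.Ropen(-75, -1/6), {-4/3, 29/7}), ProductSet(Interval.Ropen(-9/2, 4/95), Interval.Lopen(-5/8, 8)), ProductSet(Interval.Lopen(4/95, 4*sqrt(2)), {-2/5, -1/60, 29/7, 8}))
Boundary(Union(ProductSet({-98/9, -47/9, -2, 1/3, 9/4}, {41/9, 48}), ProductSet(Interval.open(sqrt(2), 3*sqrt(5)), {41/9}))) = Union(ProductSet({-98/9, -47/9, -2, 1/3, 9/4}, {41/9, 48}), ProductSet(Interval(sqrt(2), 3*sqrt(5)), {41/9}))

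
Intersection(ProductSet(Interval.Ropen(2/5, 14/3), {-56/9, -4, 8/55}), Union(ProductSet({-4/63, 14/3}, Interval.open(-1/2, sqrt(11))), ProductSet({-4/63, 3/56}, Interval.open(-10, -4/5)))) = EmptySet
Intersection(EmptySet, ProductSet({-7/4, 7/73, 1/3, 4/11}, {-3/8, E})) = EmptySet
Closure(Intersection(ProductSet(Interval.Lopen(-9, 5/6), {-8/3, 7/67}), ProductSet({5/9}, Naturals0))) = EmptySet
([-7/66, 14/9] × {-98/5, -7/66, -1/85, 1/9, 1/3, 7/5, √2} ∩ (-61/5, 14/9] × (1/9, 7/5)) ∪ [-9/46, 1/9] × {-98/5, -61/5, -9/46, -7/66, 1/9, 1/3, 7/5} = ([-7/66, 14/9] × {1/3}) ∪ ([-9/46, 1/9] × {-98/5, -61/5, -9/46, -7/66, 1/9, 1/3, 7/5})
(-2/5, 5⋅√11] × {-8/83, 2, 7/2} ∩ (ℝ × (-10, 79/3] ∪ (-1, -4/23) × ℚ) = (-2/5, 5⋅√11] × {-8/83, 2, 7/2}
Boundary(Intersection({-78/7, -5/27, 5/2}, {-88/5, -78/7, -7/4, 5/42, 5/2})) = {-78/7, 5/2}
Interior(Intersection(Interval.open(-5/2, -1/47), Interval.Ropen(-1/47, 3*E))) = EmptySet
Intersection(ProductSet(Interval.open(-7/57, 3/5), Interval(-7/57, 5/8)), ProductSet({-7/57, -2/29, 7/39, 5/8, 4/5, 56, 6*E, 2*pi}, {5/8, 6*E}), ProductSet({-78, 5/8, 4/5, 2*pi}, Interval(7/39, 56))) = EmptySet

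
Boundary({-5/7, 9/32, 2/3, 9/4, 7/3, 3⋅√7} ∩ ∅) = ∅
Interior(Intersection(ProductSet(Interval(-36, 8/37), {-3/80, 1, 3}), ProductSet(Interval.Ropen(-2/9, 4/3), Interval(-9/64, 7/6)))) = EmptySet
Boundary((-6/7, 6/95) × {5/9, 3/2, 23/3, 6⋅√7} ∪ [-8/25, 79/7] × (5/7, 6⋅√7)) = ({-8/25, 79/7} × [5/7, 6⋅√7]) ∪ ([-6/7, 6/95] × {5/9, 6⋅√7}) ∪ ([-8/25, 79/7] × {5/7, 6⋅√7}) ∪ ([-6/7, -8/25] × {5/9, 3/2, 23/3, 6⋅√7})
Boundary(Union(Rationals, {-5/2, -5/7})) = Reals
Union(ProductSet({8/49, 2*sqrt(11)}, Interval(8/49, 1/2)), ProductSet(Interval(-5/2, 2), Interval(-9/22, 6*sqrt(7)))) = Union(ProductSet({8/49, 2*sqrt(11)}, Interval(8/49, 1/2)), ProductSet(Interval(-5/2, 2), Interval(-9/22, 6*sqrt(7))))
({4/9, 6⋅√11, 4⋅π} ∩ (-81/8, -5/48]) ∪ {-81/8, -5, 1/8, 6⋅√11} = {-81/8, -5, 1/8, 6⋅√11}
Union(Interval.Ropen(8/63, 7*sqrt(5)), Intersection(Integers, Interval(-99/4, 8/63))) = Union(Interval.Ropen(8/63, 7*sqrt(5)), Range(-24, 1, 1))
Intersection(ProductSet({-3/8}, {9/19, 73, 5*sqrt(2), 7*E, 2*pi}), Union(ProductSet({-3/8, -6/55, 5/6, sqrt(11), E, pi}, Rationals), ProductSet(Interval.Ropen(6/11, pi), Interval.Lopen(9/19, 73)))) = ProductSet({-3/8}, {9/19, 73})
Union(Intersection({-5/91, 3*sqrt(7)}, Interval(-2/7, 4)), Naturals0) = Union({-5/91}, Naturals0)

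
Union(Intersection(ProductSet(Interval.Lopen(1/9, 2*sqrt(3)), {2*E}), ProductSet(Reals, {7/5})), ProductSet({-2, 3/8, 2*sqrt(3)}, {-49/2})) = ProductSet({-2, 3/8, 2*sqrt(3)}, {-49/2})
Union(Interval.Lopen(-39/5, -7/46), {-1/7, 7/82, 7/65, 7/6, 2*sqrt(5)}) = Union({-1/7, 7/82, 7/65, 7/6, 2*sqrt(5)}, Interval.Lopen(-39/5, -7/46))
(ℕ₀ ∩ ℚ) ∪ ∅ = ℕ₀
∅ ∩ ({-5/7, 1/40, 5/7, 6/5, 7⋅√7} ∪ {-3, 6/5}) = ∅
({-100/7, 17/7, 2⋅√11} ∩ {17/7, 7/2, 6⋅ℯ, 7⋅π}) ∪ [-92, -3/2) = [-92, -3/2) ∪ {17/7}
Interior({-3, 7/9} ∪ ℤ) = ∅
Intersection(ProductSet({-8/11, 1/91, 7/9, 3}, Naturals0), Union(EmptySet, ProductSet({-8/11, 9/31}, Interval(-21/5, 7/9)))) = ProductSet({-8/11}, Range(0, 1, 1))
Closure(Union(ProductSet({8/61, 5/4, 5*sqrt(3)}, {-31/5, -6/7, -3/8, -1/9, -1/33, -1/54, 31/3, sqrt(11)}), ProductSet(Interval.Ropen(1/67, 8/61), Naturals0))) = Union(ProductSet({8/61, 5/4, 5*sqrt(3)}, {-31/5, -6/7, -3/8, -1/9, -1/33, -1/54, 31/3, sqrt(11)}), ProductSet(Interval(1/67, 8/61), Naturals0))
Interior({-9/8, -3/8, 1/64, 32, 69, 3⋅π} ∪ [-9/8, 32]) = (-9/8, 32)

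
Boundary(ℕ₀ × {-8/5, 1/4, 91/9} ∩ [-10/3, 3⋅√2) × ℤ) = ∅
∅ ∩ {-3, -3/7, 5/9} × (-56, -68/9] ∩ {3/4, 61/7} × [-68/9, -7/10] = ∅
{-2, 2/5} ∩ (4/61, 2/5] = {2/5}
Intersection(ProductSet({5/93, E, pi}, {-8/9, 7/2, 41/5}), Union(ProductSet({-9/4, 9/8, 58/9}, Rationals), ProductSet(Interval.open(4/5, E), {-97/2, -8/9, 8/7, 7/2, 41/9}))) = EmptySet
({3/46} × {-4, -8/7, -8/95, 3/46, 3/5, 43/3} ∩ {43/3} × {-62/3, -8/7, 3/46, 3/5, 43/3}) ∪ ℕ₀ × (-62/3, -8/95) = ℕ₀ × (-62/3, -8/95)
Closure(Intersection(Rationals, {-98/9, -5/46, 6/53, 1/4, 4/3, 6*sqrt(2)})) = {-98/9, -5/46, 6/53, 1/4, 4/3}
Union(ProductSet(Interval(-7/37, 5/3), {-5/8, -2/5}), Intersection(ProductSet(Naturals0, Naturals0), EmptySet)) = ProductSet(Interval(-7/37, 5/3), {-5/8, -2/5})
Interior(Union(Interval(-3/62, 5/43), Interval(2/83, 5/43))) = Interval.open(-3/62, 5/43)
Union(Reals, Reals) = Reals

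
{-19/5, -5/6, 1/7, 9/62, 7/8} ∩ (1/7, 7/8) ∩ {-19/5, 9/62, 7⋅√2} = {9/62}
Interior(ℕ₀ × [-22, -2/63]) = ∅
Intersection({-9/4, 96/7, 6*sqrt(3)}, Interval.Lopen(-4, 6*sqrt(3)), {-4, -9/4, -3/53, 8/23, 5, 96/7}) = {-9/4}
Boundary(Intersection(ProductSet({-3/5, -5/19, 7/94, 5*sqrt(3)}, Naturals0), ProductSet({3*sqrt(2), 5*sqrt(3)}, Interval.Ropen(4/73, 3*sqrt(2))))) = ProductSet({5*sqrt(3)}, Range(1, 5, 1))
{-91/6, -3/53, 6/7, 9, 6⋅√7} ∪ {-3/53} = {-91/6, -3/53, 6/7, 9, 6⋅√7}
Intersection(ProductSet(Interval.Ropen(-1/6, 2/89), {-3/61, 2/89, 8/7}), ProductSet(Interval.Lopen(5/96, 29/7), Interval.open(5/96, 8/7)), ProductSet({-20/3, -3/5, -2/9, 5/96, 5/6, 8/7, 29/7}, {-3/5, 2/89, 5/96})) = EmptySet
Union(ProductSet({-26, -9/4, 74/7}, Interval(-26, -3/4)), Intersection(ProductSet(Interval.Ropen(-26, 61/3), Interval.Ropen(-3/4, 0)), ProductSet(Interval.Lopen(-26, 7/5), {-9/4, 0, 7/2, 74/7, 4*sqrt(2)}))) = ProductSet({-26, -9/4, 74/7}, Interval(-26, -3/4))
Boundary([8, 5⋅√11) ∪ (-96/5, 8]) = {-96/5, 5⋅√11}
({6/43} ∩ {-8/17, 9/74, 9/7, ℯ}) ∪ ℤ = ℤ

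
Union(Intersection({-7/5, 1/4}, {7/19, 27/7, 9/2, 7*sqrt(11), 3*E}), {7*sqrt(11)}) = {7*sqrt(11)}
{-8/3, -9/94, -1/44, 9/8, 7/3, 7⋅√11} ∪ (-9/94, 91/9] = {-8/3, 7⋅√11} ∪ [-9/94, 91/9]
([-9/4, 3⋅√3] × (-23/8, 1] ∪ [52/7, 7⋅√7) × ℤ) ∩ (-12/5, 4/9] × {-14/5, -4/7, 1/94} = [-9/4, 4/9] × {-14/5, -4/7, 1/94}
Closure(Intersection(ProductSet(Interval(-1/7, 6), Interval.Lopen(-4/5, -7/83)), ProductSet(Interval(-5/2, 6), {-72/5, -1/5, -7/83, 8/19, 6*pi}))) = ProductSet(Interval(-1/7, 6), {-1/5, -7/83})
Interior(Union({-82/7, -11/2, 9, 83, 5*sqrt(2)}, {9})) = EmptySet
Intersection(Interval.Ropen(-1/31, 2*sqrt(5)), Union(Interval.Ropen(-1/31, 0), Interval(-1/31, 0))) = Interval(-1/31, 0)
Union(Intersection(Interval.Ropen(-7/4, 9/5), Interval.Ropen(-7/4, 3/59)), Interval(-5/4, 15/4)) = Interval(-7/4, 15/4)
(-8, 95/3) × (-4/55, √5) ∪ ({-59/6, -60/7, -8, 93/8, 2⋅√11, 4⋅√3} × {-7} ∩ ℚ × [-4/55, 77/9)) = (-8, 95/3) × (-4/55, √5)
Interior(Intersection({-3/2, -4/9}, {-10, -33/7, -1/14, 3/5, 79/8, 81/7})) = EmptySet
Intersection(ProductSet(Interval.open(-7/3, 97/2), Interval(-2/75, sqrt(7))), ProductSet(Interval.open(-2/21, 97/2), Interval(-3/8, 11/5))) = ProductSet(Interval.open(-2/21, 97/2), Interval(-2/75, 11/5))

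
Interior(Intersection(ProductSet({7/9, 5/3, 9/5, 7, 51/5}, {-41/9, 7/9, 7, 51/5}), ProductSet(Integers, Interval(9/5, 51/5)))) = EmptySet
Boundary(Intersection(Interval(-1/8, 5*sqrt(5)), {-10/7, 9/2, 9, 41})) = {9/2, 9}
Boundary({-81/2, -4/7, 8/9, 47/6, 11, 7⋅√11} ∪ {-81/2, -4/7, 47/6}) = {-81/2, -4/7, 8/9, 47/6, 11, 7⋅√11}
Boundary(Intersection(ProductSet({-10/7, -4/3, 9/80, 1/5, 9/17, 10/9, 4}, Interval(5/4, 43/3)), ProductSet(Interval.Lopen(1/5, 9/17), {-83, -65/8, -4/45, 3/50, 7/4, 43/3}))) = ProductSet({9/17}, {7/4, 43/3})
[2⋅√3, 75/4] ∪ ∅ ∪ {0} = {0} ∪ [2⋅√3, 75/4]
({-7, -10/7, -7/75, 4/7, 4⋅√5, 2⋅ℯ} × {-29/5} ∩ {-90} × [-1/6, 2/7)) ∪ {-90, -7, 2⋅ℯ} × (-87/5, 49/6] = {-90, -7, 2⋅ℯ} × (-87/5, 49/6]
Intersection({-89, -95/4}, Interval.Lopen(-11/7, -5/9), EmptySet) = EmptySet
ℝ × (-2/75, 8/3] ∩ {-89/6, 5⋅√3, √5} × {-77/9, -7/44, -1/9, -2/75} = ∅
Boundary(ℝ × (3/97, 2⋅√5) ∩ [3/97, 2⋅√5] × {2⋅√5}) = ∅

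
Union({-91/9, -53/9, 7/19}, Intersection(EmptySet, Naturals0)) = {-91/9, -53/9, 7/19}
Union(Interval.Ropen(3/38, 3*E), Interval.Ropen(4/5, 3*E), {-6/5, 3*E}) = Union({-6/5}, Interval(3/38, 3*E))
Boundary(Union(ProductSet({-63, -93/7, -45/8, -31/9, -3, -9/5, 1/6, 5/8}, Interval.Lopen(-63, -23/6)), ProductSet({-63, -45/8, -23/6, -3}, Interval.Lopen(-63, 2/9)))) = Union(ProductSet({-63, -45/8, -23/6, -3}, Interval(-63, 2/9)), ProductSet({-63, -93/7, -45/8, -31/9, -3, -9/5, 1/6, 5/8}, Interval(-63, -23/6)))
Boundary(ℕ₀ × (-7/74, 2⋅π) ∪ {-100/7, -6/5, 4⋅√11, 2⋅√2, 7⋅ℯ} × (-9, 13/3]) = (ℕ₀ × [-7/74, 2⋅π]) ∪ ({-100/7, -6/5, 4⋅√11, 2⋅√2, 7⋅ℯ} × [-9, 13/3])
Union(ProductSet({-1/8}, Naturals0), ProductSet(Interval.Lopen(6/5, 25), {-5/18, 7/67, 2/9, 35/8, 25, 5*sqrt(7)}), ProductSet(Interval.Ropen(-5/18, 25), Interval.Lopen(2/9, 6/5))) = Union(ProductSet({-1/8}, Naturals0), ProductSet(Interval.Ropen(-5/18, 25), Interval.Lopen(2/9, 6/5)), ProductSet(Interval.Lopen(6/5, 25), {-5/18, 7/67, 2/9, 35/8, 25, 5*sqrt(7)}))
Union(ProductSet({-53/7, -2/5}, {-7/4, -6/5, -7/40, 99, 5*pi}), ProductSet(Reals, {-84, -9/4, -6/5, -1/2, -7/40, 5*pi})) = Union(ProductSet({-53/7, -2/5}, {-7/4, -6/5, -7/40, 99, 5*pi}), ProductSet(Reals, {-84, -9/4, -6/5, -1/2, -7/40, 5*pi}))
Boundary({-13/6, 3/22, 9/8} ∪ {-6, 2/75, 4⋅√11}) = {-6, -13/6, 2/75, 3/22, 9/8, 4⋅√11}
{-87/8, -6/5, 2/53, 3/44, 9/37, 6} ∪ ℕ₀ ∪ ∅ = {-87/8, -6/5, 2/53, 3/44, 9/37} ∪ ℕ₀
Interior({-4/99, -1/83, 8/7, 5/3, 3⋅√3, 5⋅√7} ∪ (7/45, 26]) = (7/45, 26)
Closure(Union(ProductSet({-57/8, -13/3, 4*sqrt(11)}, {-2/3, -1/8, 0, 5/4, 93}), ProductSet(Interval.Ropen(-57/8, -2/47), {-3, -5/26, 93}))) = Union(ProductSet({-57/8, -13/3, 4*sqrt(11)}, {-2/3, -1/8, 0, 5/4, 93}), ProductSet(Interval(-57/8, -2/47), {-3, -5/26, 93}))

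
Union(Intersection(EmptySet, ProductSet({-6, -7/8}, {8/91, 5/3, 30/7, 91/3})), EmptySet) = EmptySet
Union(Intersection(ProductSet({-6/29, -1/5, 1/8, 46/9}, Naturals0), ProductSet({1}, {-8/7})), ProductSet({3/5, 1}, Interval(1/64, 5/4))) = ProductSet({3/5, 1}, Interval(1/64, 5/4))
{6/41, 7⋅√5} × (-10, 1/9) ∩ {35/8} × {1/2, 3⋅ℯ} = ∅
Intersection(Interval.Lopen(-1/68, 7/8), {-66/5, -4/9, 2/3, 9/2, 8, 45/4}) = {2/3}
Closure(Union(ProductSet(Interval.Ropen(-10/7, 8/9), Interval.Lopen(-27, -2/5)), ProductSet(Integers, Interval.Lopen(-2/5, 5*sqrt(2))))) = Union(ProductSet({-10/7, 8/9}, Interval(-27, -2/5)), ProductSet(Integers, Interval(-2/5, 5*sqrt(2))), ProductSet(Interval(-10/7, 8/9), {-27, -2/5}), ProductSet(Interval.Ropen(-10/7, 8/9), Interval.Lopen(-27, -2/5)))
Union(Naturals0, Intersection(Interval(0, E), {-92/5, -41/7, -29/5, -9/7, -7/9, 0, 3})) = Naturals0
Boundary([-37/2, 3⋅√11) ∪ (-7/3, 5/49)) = {-37/2, 3⋅√11}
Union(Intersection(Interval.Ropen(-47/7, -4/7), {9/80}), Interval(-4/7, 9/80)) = Interval(-4/7, 9/80)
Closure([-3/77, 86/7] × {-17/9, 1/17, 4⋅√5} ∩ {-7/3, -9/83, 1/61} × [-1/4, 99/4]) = {1/61} × {1/17, 4⋅√5}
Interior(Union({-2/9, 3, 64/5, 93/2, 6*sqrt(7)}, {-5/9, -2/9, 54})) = EmptySet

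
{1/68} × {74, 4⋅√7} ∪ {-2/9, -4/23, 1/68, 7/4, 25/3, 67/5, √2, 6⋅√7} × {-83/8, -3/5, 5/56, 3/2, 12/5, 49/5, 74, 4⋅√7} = {-2/9, -4/23, 1/68, 7/4, 25/3, 67/5, √2, 6⋅√7} × {-83/8, -3/5, 5/56, 3/2, 12/5, 49/5, 74, 4⋅√7}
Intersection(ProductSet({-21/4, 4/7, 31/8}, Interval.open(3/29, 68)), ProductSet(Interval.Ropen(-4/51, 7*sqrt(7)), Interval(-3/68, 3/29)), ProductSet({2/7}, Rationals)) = EmptySet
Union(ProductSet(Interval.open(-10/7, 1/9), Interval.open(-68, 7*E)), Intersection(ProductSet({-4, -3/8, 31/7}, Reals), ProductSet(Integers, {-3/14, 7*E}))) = Union(ProductSet({-4}, {-3/14, 7*E}), ProductSet(Interval.open(-10/7, 1/9), Interval.open(-68, 7*E)))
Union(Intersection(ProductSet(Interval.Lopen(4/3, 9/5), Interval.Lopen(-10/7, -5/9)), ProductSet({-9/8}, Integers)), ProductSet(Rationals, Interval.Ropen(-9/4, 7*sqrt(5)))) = ProductSet(Rationals, Interval.Ropen(-9/4, 7*sqrt(5)))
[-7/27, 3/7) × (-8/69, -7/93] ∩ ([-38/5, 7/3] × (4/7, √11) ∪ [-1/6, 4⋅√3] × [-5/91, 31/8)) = ∅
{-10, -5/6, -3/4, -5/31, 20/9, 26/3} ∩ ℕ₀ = ∅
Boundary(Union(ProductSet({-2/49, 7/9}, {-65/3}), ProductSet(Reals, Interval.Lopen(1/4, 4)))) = Union(ProductSet({-2/49, 7/9}, {-65/3}), ProductSet(Reals, {1/4, 4}))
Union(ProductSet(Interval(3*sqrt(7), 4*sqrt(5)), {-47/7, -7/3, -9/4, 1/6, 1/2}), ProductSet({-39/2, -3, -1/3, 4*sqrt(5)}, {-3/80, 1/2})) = Union(ProductSet({-39/2, -3, -1/3, 4*sqrt(5)}, {-3/80, 1/2}), ProductSet(Interval(3*sqrt(7), 4*sqrt(5)), {-47/7, -7/3, -9/4, 1/6, 1/2}))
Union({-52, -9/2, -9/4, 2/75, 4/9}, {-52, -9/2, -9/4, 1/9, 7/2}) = {-52, -9/2, -9/4, 2/75, 1/9, 4/9, 7/2}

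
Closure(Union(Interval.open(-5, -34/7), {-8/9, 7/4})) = Union({-8/9, 7/4}, Interval(-5, -34/7))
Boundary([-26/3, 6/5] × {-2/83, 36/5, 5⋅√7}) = [-26/3, 6/5] × {-2/83, 36/5, 5⋅√7}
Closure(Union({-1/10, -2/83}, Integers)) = Union({-1/10, -2/83}, Integers)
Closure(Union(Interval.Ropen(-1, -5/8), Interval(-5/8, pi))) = Interval(-1, pi)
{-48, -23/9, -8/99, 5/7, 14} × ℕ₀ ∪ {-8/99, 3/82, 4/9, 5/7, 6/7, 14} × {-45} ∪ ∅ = ({-48, -23/9, -8/99, 5/7, 14} × ℕ₀) ∪ ({-8/99, 3/82, 4/9, 5/7, 6/7, 14} × {-45})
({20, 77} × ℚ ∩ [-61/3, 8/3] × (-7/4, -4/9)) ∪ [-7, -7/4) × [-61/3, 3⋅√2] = [-7, -7/4) × [-61/3, 3⋅√2]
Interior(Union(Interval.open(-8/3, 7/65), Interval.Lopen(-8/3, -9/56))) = Interval.open(-8/3, 7/65)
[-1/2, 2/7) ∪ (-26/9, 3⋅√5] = (-26/9, 3⋅√5]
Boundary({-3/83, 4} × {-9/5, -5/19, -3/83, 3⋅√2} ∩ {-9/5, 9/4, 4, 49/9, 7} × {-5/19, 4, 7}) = {4} × {-5/19}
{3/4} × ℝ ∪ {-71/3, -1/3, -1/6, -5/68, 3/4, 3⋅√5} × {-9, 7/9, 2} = ({3/4} × ℝ) ∪ ({-71/3, -1/3, -1/6, -5/68, 3/4, 3⋅√5} × {-9, 7/9, 2})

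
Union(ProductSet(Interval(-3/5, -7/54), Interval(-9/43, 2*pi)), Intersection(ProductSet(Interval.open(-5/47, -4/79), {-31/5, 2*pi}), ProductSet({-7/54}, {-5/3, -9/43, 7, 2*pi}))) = ProductSet(Interval(-3/5, -7/54), Interval(-9/43, 2*pi))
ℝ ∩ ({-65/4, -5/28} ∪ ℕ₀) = {-65/4, -5/28} ∪ ℕ₀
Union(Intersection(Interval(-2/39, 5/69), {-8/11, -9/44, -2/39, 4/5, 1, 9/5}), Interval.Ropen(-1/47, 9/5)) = Union({-2/39}, Interval.Ropen(-1/47, 9/5))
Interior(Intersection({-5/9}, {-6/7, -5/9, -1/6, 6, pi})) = EmptySet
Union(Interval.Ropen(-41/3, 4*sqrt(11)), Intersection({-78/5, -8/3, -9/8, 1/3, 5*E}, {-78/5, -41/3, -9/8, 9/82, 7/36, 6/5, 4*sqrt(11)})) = Union({-78/5}, Interval.Ropen(-41/3, 4*sqrt(11)))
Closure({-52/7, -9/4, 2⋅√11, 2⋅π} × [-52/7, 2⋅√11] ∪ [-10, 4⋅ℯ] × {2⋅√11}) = ([-10, 4⋅ℯ] × {2⋅√11}) ∪ ({-52/7, -9/4, 2⋅√11, 2⋅π} × [-52/7, 2⋅√11])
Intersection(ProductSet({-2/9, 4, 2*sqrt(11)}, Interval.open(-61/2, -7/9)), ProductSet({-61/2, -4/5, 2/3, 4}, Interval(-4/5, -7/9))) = ProductSet({4}, Interval.Ropen(-4/5, -7/9))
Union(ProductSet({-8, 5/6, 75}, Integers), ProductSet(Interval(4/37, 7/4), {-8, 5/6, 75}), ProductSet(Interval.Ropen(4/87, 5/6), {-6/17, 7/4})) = Union(ProductSet({-8, 5/6, 75}, Integers), ProductSet(Interval.Ropen(4/87, 5/6), {-6/17, 7/4}), ProductSet(Interval(4/37, 7/4), {-8, 5/6, 75}))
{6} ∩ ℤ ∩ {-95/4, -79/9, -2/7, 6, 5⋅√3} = {6}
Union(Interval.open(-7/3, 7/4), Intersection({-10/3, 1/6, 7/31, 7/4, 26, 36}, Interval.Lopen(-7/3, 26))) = Union({26}, Interval.Lopen(-7/3, 7/4))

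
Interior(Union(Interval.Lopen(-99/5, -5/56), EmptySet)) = Interval.open(-99/5, -5/56)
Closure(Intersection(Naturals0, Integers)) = Naturals0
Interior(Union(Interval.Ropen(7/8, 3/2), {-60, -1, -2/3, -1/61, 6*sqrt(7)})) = Interval.open(7/8, 3/2)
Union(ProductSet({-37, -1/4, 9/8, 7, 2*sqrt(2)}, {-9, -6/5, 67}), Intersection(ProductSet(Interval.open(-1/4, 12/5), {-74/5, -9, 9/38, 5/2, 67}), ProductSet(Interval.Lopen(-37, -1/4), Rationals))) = ProductSet({-37, -1/4, 9/8, 7, 2*sqrt(2)}, {-9, -6/5, 67})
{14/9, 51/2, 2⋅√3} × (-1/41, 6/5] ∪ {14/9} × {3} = ({14/9} × {3}) ∪ ({14/9, 51/2, 2⋅√3} × (-1/41, 6/5])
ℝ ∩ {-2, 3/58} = {-2, 3/58}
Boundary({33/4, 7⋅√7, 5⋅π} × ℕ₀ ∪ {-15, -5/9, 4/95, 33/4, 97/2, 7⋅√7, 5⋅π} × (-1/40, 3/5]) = ({33/4, 7⋅√7, 5⋅π} × ℕ₀) ∪ ({-15, -5/9, 4/95, 33/4, 97/2, 7⋅√7, 5⋅π} × [-1/40, 3/5])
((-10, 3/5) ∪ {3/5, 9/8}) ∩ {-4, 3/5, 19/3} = {-4, 3/5}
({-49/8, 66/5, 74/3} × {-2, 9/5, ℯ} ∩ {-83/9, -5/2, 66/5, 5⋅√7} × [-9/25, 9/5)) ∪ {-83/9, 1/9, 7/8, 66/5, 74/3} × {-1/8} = {-83/9, 1/9, 7/8, 66/5, 74/3} × {-1/8}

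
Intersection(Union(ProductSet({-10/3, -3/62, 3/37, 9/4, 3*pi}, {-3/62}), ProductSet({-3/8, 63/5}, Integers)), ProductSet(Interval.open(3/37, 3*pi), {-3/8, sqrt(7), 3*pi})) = EmptySet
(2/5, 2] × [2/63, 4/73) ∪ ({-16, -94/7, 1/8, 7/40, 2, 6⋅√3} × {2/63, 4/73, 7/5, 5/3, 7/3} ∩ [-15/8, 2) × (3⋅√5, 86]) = (2/5, 2] × [2/63, 4/73)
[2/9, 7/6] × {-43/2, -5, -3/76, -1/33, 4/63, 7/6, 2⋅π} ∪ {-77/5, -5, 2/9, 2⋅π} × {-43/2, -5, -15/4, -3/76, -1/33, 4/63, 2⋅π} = ([2/9, 7/6] × {-43/2, -5, -3/76, -1/33, 4/63, 7/6, 2⋅π}) ∪ ({-77/5, -5, 2/9, 2⋅π} × {-43/2, -5, -15/4, -3/76, -1/33, 4/63, 2⋅π})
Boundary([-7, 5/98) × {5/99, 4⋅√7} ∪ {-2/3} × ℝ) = ({-2/3} × ℝ) ∪ ([-7, 5/98] × {5/99, 4⋅√7})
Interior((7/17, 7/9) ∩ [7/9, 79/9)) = ∅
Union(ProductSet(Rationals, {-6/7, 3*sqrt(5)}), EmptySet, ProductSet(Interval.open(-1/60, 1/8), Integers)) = Union(ProductSet(Interval.open(-1/60, 1/8), Integers), ProductSet(Rationals, {-6/7, 3*sqrt(5)}))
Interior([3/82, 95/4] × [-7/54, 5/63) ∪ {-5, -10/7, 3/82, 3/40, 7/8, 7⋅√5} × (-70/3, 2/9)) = (3/82, 95/4) × (-7/54, 5/63)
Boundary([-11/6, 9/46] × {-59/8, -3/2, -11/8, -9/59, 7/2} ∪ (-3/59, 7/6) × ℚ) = ([-3/59, 7/6] × ℝ) ∪ ([-11/6, 9/46] × {-59/8, -3/2, -11/8, -9/59, 7/2})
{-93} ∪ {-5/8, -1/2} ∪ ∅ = {-93, -5/8, -1/2}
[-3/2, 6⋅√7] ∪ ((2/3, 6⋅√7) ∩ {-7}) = [-3/2, 6⋅√7]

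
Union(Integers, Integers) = Integers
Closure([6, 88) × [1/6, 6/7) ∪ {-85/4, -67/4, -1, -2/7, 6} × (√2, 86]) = ({6, 88} × [1/6, 6/7]) ∪ ([6, 88] × {1/6, 6/7}) ∪ ([6, 88) × [1/6, 6/7)) ∪ ({-85/4, -67/4, -1, -2/7, 6} × [√2, 86])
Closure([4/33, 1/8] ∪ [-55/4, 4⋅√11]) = [-55/4, 4⋅√11]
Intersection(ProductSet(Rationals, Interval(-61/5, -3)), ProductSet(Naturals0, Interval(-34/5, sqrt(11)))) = ProductSet(Naturals0, Interval(-34/5, -3))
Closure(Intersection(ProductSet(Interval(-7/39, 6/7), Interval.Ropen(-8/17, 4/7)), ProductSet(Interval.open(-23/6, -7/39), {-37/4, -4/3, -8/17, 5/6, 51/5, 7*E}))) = EmptySet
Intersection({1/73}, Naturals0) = EmptySet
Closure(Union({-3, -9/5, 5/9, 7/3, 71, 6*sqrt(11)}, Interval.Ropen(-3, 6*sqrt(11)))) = Union({71}, Interval(-3, 6*sqrt(11)))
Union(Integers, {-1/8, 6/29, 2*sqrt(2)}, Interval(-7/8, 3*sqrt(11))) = Union(Integers, Interval(-7/8, 3*sqrt(11)))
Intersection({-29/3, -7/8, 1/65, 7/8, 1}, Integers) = {1}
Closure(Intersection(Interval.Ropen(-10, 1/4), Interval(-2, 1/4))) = Interval(-2, 1/4)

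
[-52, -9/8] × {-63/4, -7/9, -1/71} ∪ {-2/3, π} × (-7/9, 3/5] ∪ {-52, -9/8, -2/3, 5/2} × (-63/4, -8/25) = ({-2/3, π} × (-7/9, 3/5]) ∪ ([-52, -9/8] × {-63/4, -7/9, -1/71}) ∪ ({-52, -9/8, -2/3, 5/2} × (-63/4, -8/25))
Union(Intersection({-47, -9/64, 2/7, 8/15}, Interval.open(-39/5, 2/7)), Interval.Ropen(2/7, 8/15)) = Union({-9/64}, Interval.Ropen(2/7, 8/15))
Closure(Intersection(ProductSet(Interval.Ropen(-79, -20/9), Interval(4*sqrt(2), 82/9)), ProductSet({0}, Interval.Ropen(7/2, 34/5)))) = EmptySet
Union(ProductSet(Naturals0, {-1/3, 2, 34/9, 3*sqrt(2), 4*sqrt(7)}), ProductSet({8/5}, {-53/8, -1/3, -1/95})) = Union(ProductSet({8/5}, {-53/8, -1/3, -1/95}), ProductSet(Naturals0, {-1/3, 2, 34/9, 3*sqrt(2), 4*sqrt(7)}))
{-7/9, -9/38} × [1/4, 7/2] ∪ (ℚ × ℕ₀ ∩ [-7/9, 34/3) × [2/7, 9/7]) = ({-7/9, -9/38} × [1/4, 7/2]) ∪ ((ℚ ∩ [-7/9, 34/3)) × {1})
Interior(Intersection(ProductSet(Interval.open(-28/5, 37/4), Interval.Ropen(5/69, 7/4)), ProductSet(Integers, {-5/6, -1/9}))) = EmptySet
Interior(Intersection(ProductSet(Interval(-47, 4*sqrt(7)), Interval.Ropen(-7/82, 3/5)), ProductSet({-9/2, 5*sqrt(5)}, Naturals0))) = EmptySet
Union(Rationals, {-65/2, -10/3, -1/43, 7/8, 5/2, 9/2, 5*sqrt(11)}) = Union({5*sqrt(11)}, Rationals)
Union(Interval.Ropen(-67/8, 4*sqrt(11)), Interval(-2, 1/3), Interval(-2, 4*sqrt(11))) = Interval(-67/8, 4*sqrt(11))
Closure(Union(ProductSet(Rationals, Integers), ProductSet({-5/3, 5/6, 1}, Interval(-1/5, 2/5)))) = Union(ProductSet({-5/3, 5/6, 1}, Interval(-1/5, 2/5)), ProductSet(Reals, Integers))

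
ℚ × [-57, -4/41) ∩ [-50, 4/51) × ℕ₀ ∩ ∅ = ∅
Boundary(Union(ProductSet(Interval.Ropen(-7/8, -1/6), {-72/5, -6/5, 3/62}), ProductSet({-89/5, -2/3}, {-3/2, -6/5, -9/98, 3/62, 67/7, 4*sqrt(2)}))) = Union(ProductSet({-89/5, -2/3}, {-3/2, -6/5, -9/98, 3/62, 67/7, 4*sqrt(2)}), ProductSet(Interval(-7/8, -1/6), {-72/5, -6/5, 3/62}))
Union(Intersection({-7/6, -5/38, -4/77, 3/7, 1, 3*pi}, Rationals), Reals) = Reals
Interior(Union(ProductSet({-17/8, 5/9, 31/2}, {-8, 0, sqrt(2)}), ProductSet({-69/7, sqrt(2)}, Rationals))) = EmptySet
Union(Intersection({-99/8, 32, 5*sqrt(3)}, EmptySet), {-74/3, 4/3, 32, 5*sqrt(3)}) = {-74/3, 4/3, 32, 5*sqrt(3)}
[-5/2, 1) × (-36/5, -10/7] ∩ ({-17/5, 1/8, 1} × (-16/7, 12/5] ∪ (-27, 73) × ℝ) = [-5/2, 1) × (-36/5, -10/7]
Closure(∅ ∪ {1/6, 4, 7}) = {1/6, 4, 7}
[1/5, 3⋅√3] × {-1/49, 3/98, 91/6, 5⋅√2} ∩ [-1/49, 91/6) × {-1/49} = [1/5, 3⋅√3] × {-1/49}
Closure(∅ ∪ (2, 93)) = [2, 93]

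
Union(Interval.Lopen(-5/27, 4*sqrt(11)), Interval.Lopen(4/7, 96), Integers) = Union(Integers, Interval.Lopen(-5/27, 96))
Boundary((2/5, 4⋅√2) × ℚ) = [2/5, 4⋅√2] × ℝ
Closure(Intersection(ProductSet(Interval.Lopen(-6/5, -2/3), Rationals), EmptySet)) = EmptySet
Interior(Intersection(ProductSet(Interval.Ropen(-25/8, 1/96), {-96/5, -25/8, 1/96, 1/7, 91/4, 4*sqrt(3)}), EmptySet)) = EmptySet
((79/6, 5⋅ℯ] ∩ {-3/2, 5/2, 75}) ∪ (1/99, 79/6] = (1/99, 79/6]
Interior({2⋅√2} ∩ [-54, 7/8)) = ∅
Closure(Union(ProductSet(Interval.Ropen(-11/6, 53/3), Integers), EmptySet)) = ProductSet(Interval(-11/6, 53/3), Integers)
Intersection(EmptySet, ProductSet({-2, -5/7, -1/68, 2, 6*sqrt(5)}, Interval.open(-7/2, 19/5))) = EmptySet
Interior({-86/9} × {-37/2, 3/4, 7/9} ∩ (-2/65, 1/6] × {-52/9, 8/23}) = ∅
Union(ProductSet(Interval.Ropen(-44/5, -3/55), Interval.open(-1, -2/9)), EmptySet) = ProductSet(Interval.Ropen(-44/5, -3/55), Interval.open(-1, -2/9))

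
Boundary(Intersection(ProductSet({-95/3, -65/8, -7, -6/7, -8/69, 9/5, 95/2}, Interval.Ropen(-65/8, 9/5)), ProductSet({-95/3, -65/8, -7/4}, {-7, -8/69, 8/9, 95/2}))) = ProductSet({-95/3, -65/8}, {-7, -8/69, 8/9})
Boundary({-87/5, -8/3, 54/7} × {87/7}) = {-87/5, -8/3, 54/7} × {87/7}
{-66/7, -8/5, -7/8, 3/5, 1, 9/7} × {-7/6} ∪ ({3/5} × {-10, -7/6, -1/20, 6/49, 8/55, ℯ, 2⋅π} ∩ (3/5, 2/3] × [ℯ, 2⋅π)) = {-66/7, -8/5, -7/8, 3/5, 1, 9/7} × {-7/6}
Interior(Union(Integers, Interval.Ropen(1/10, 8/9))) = Union(Complement(Integers, Union(Complement(Integers, Interval.open(1/10, 8/9)), {1/10, 8/9})), Complement(Interval.open(1/10, 8/9), Complement(Integers, Interval.open(1/10, 8/9))))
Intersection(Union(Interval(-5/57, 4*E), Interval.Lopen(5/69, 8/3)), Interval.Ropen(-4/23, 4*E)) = Interval.Ropen(-5/57, 4*E)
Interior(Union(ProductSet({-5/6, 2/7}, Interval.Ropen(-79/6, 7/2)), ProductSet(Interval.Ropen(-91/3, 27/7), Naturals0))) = EmptySet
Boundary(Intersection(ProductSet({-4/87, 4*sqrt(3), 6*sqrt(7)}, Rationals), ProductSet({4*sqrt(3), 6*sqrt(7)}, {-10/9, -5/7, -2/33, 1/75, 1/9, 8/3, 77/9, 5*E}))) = ProductSet({4*sqrt(3), 6*sqrt(7)}, {-10/9, -5/7, -2/33, 1/75, 1/9, 8/3, 77/9})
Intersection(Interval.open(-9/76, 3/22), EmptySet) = EmptySet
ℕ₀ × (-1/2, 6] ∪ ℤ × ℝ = ℤ × ℝ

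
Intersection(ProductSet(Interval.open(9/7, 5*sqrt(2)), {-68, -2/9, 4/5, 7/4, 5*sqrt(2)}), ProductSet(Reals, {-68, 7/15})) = ProductSet(Interval.open(9/7, 5*sqrt(2)), {-68})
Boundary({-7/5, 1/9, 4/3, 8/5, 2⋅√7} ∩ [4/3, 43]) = {4/3, 8/5, 2⋅√7}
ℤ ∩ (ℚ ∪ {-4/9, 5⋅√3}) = ℤ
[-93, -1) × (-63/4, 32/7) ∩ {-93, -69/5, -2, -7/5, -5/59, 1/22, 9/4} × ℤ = {-93, -69/5, -2, -7/5} × {-15, -14, …, 4}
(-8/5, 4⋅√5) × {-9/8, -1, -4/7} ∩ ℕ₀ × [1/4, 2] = ∅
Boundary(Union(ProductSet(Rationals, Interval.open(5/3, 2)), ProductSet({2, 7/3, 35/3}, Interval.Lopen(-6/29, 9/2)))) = Union(ProductSet({2, 7/3, 35/3}, Interval(-6/29, 9/2)), ProductSet(Reals, Interval(5/3, 2)))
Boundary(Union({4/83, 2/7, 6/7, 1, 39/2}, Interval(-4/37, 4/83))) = {-4/37, 4/83, 2/7, 6/7, 1, 39/2}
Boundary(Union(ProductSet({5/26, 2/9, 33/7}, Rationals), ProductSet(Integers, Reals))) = ProductSet(Union({5/26, 2/9, 33/7}, Integers), Reals)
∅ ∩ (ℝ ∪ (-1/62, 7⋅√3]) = ∅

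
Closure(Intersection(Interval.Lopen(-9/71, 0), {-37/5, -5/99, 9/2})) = {-5/99}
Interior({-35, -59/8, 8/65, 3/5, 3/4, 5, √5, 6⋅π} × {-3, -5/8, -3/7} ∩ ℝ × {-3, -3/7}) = ∅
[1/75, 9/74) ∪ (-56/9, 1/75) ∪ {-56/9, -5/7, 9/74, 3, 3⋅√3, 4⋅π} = [-56/9, 9/74] ∪ {3, 3⋅√3, 4⋅π}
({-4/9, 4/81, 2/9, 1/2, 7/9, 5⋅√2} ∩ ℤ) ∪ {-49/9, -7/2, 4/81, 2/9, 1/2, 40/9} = {-49/9, -7/2, 4/81, 2/9, 1/2, 40/9}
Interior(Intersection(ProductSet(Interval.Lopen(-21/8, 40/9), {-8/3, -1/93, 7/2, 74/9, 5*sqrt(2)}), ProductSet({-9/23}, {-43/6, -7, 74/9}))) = EmptySet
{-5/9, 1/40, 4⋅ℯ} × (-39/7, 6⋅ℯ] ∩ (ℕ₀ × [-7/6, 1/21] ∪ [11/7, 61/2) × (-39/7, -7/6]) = {4⋅ℯ} × (-39/7, -7/6]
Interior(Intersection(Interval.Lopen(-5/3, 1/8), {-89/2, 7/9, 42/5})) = EmptySet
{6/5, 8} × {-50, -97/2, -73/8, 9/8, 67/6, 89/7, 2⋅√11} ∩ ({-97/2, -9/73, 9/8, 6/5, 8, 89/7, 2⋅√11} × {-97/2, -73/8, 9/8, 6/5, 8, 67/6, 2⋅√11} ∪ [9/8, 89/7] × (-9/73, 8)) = {6/5, 8} × {-97/2, -73/8, 9/8, 67/6, 2⋅√11}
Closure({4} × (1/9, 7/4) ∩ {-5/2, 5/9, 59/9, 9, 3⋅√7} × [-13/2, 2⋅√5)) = ∅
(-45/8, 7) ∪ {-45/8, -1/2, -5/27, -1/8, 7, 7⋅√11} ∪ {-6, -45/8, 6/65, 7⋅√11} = {-6, 7⋅√11} ∪ [-45/8, 7]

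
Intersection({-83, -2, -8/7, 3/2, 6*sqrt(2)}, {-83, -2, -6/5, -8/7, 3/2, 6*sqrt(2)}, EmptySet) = EmptySet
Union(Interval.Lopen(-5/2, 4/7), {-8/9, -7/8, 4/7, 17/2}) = Union({17/2}, Interval.Lopen(-5/2, 4/7))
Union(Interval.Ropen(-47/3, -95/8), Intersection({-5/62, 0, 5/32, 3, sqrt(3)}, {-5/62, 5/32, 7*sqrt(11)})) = Union({-5/62, 5/32}, Interval.Ropen(-47/3, -95/8))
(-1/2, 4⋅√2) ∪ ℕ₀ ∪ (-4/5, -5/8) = (-4/5, -5/8) ∪ (-1/2, 4⋅√2) ∪ ℕ₀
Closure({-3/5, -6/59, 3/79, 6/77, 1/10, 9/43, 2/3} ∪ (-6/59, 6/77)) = {-3/5, 1/10, 9/43, 2/3} ∪ [-6/59, 6/77]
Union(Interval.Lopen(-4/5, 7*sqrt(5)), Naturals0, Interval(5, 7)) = Union(Interval.Lopen(-4/5, 7*sqrt(5)), Naturals0)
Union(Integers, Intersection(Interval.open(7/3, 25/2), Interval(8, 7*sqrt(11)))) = Union(Integers, Interval.Ropen(8, 25/2))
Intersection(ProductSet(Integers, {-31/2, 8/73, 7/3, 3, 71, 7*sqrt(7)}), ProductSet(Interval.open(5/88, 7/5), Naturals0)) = ProductSet(Range(1, 2, 1), {3, 71})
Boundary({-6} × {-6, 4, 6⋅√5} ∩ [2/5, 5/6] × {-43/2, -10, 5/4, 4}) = ∅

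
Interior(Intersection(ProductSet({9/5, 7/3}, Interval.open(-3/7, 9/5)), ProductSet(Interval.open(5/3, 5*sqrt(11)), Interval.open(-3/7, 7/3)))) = EmptySet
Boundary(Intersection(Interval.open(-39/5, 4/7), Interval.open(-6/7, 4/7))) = {-6/7, 4/7}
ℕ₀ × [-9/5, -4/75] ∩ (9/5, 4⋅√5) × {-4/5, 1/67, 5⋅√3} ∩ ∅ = ∅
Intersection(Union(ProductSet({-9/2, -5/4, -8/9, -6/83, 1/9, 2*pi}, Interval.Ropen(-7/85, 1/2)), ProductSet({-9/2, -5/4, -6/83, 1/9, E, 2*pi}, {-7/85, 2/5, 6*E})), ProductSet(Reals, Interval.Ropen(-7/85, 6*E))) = Union(ProductSet({-9/2, -5/4, -8/9, -6/83, 1/9, 2*pi}, Interval.Ropen(-7/85, 1/2)), ProductSet({-9/2, -5/4, -6/83, 1/9, E, 2*pi}, {-7/85, 2/5}))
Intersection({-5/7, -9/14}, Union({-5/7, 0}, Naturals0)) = {-5/7}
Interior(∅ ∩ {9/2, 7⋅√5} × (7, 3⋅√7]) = ∅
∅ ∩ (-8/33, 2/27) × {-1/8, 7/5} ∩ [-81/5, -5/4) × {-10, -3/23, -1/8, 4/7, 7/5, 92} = ∅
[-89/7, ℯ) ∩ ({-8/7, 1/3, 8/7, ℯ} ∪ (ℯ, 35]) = {-8/7, 1/3, 8/7}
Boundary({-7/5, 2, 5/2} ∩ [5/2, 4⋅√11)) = {5/2}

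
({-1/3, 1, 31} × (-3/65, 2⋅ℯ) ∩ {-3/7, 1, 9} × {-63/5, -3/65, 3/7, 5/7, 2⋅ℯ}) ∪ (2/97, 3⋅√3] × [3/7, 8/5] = (2/97, 3⋅√3] × [3/7, 8/5]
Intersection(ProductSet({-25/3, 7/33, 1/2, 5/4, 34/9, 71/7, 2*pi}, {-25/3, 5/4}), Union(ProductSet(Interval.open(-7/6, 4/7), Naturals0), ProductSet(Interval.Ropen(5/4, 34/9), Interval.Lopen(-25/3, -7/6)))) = EmptySet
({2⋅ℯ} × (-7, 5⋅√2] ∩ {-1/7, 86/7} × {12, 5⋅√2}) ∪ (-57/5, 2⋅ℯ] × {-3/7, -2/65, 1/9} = (-57/5, 2⋅ℯ] × {-3/7, -2/65, 1/9}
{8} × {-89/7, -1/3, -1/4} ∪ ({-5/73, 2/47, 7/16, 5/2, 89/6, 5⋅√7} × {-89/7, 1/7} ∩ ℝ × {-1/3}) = {8} × {-89/7, -1/3, -1/4}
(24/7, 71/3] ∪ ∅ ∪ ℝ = (-∞, ∞)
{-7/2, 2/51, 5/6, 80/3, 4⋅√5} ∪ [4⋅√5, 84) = {-7/2, 2/51, 5/6} ∪ [4⋅√5, 84)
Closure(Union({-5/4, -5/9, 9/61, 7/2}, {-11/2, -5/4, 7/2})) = {-11/2, -5/4, -5/9, 9/61, 7/2}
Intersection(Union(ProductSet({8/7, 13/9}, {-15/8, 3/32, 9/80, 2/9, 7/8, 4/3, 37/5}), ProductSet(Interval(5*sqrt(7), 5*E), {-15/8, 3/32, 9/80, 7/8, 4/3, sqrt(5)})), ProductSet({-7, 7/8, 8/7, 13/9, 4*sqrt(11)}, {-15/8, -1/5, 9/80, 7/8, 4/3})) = ProductSet({8/7, 13/9, 4*sqrt(11)}, {-15/8, 9/80, 7/8, 4/3})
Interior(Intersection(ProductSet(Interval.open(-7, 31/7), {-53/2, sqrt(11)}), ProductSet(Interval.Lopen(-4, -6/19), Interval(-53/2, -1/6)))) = EmptySet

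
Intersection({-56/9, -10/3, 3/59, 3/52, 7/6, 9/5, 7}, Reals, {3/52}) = {3/52}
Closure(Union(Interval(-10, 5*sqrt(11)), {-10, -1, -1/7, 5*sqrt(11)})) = Interval(-10, 5*sqrt(11))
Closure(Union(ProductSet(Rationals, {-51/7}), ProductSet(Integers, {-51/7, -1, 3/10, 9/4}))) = Union(ProductSet(Integers, {-51/7, -1, 3/10, 9/4}), ProductSet(Reals, {-51/7}))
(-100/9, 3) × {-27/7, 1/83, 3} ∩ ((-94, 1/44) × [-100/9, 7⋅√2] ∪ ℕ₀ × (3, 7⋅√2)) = (-100/9, 1/44) × {-27/7, 1/83, 3}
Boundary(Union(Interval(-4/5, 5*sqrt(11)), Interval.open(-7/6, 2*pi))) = {-7/6, 5*sqrt(11)}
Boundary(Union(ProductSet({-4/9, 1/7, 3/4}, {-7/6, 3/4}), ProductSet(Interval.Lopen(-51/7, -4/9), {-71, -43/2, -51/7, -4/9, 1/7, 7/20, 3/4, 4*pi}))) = Union(ProductSet({-4/9, 1/7, 3/4}, {-7/6, 3/4}), ProductSet(Interval(-51/7, -4/9), {-71, -43/2, -51/7, -4/9, 1/7, 7/20, 3/4, 4*pi}))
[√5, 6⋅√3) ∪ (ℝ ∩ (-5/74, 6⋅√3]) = (-5/74, 6⋅√3]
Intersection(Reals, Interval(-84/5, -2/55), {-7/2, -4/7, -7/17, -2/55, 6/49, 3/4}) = {-7/2, -4/7, -7/17, -2/55}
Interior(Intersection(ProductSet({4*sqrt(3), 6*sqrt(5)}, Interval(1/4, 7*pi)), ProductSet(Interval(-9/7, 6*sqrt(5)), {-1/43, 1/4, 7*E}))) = EmptySet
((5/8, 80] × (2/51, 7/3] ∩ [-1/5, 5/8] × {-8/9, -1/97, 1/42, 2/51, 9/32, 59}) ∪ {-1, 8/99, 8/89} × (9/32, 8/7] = {-1, 8/99, 8/89} × (9/32, 8/7]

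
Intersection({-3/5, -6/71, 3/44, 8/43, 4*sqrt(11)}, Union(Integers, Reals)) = {-3/5, -6/71, 3/44, 8/43, 4*sqrt(11)}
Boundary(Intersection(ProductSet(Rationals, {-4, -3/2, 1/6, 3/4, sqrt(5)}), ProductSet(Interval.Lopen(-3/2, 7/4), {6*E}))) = EmptySet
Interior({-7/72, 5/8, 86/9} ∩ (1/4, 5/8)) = ∅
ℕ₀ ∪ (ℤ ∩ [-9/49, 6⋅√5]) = ℕ₀ ∪ {0, 1, …, 13}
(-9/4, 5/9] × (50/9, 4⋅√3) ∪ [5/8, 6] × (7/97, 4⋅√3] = ((-9/4, 5/9] × (50/9, 4⋅√3)) ∪ ([5/8, 6] × (7/97, 4⋅√3])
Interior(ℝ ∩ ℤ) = ∅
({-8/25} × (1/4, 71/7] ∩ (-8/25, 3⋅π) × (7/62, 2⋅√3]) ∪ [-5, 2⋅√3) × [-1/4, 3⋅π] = [-5, 2⋅√3) × [-1/4, 3⋅π]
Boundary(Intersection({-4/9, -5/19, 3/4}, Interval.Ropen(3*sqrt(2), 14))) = EmptySet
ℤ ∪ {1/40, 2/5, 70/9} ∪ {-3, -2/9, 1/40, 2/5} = ℤ ∪ {-2/9, 1/40, 2/5, 70/9}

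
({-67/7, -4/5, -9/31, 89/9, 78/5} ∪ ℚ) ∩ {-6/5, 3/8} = {-6/5, 3/8}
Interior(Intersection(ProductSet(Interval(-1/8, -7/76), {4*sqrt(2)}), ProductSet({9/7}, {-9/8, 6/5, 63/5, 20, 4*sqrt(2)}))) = EmptySet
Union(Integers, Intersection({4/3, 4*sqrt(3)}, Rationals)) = Union({4/3}, Integers)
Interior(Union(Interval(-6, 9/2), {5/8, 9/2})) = Interval.open(-6, 9/2)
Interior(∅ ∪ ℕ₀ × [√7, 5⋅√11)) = ∅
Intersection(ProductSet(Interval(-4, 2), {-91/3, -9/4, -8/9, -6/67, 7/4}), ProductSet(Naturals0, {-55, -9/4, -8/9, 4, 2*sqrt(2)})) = ProductSet(Range(0, 3, 1), {-9/4, -8/9})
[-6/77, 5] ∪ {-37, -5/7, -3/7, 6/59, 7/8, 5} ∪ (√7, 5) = {-37, -5/7, -3/7} ∪ [-6/77, 5]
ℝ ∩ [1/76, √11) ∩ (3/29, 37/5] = (3/29, √11)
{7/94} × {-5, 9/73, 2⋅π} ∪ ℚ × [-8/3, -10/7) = (ℚ × [-8/3, -10/7)) ∪ ({7/94} × {-5, 9/73, 2⋅π})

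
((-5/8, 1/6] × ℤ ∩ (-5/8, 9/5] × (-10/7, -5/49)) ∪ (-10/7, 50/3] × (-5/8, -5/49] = ((-5/8, 1/6] × {-1}) ∪ ((-10/7, 50/3] × (-5/8, -5/49])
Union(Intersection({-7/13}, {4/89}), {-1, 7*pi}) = {-1, 7*pi}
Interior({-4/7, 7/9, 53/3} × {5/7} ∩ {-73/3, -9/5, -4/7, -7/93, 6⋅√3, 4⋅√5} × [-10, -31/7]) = ∅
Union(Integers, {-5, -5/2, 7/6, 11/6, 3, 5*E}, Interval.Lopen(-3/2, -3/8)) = Union({-5/2, 7/6, 11/6, 5*E}, Integers, Interval.Lopen(-3/2, -3/8))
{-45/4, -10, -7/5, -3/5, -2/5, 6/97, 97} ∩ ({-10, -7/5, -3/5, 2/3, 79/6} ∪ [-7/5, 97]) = {-10, -7/5, -3/5, -2/5, 6/97, 97}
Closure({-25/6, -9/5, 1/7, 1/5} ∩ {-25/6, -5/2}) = {-25/6}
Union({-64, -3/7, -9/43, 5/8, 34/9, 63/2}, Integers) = Union({-3/7, -9/43, 5/8, 34/9, 63/2}, Integers)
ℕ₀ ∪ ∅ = ℕ₀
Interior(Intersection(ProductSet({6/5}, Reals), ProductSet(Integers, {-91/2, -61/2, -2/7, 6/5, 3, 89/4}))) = EmptySet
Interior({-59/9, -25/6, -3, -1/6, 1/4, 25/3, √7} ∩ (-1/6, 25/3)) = ∅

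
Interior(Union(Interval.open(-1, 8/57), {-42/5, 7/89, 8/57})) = Interval.open(-1, 8/57)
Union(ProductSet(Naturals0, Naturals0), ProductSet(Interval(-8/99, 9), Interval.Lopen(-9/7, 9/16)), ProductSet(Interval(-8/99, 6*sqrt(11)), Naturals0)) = Union(ProductSet(Interval(-8/99, 9), Interval.Lopen(-9/7, 9/16)), ProductSet(Union(Interval(-8/99, 6*sqrt(11)), Naturals0), Naturals0))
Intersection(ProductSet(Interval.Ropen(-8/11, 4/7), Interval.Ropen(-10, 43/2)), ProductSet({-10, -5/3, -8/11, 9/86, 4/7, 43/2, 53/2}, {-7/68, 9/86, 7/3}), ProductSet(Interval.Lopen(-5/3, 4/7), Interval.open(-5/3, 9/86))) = ProductSet({-8/11, 9/86}, {-7/68})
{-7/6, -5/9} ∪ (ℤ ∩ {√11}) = {-7/6, -5/9}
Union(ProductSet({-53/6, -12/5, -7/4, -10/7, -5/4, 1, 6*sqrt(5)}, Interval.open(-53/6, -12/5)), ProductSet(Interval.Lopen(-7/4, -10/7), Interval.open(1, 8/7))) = Union(ProductSet({-53/6, -12/5, -7/4, -10/7, -5/4, 1, 6*sqrt(5)}, Interval.open(-53/6, -12/5)), ProductSet(Interval.Lopen(-7/4, -10/7), Interval.open(1, 8/7)))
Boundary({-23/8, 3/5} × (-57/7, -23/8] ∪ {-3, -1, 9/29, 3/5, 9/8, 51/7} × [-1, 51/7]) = ({-23/8, 3/5} × [-57/7, -23/8]) ∪ ({-3, -1, 9/29, 3/5, 9/8, 51/7} × [-1, 51/7])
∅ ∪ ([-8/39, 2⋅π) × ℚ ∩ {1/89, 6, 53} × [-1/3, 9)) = {1/89, 6} × (ℚ ∩ [-1/3, 9))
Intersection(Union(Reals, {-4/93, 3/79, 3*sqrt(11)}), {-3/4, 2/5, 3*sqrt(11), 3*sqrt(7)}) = {-3/4, 2/5, 3*sqrt(11), 3*sqrt(7)}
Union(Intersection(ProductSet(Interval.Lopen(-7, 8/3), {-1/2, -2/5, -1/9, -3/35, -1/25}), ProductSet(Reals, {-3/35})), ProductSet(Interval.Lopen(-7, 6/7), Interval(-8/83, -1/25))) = Union(ProductSet(Interval.Lopen(-7, 6/7), Interval(-8/83, -1/25)), ProductSet(Interval.Lopen(-7, 8/3), {-3/35}))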